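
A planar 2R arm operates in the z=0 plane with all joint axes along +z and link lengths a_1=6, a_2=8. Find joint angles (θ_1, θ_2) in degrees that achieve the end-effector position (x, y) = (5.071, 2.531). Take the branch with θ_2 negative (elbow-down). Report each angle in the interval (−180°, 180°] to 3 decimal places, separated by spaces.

113.050 -134.997

cos θ_2 = (32.1210−6²−8²)/(2·6·8) = -0.7071; θ_2 = -134.9973° (elbow-down)
β = atan2(2.5310,5.0710) = 26.5244°; ψ = atan2(-5.6571,0.3434) = -86.5261°
θ_1 = β − ψ = 113.0505°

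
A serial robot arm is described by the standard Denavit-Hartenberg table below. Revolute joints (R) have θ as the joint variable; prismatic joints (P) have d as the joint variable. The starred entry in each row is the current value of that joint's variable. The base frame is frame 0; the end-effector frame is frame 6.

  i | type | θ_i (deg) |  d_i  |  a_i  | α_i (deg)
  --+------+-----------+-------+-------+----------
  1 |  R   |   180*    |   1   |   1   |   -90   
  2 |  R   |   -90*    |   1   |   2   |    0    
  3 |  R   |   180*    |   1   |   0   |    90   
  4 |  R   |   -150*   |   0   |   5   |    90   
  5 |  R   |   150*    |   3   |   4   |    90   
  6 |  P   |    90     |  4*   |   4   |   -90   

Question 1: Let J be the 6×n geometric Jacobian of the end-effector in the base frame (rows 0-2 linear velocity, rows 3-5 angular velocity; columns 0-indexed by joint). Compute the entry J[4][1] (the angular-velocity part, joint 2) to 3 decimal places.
axis z_1 = (-0.0000,-1.0000,0.0000); lever o_n−o_1 = (-5.4641,-6.2942,8.5622)
cross product → J_v[:, 1] = (-8.5622,0.0000,-5.4641)
J_ω[:, 1] = z_1
entry J[4][1] = -1.0000

-1.000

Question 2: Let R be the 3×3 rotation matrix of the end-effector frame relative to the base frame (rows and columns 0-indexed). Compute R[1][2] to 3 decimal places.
0.433

End-effector z-axis (col 2 of R) = (0.5000,0.4330,0.7500)
R[1][2] = 0.4330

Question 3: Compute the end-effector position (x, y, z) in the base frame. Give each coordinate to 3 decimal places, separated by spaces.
after link 1: o_1 = (-1.0000, 0.0000, 1.0000)
after link 2: o_2 = (-1.0000, -1.0000, 3.0000)
after link 3: o_3 = (-1.0000, -2.0000, 3.0000)
after link 4: o_4 = (-1.0000, 0.5000, 7.3301)
after link 5: o_5 = (-3.0000, -3.8301, 5.8301)
after link 6: o_6 = (-6.4641, -6.2942, 9.5622)

-6.464 -6.294 9.562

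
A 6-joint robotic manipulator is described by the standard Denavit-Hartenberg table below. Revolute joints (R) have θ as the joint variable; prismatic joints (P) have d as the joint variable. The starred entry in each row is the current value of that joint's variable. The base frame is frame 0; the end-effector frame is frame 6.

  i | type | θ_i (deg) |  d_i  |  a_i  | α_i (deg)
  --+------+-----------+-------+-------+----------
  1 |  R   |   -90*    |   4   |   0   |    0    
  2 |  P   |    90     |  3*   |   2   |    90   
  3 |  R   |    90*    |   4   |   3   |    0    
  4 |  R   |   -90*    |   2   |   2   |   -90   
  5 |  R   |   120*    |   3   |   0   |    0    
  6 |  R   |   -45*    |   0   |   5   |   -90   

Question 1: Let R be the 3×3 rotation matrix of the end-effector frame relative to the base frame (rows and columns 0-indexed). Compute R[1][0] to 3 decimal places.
End-effector x-axis (col 0 of R) = (0.2588,0.9659,0.0000)
R[1][0] = 0.9659

0.966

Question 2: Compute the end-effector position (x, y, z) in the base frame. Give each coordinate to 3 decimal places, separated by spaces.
5.294 -1.170 13.000

after link 1: o_1 = (0.0000, 0.0000, 4.0000)
after link 2: o_2 = (2.0000, 0.0000, 7.0000)
after link 3: o_3 = (2.0000, -4.0000, 10.0000)
after link 4: o_4 = (4.0000, -6.0000, 10.0000)
after link 5: o_5 = (4.0000, -6.0000, 13.0000)
after link 6: o_6 = (5.2941, -1.1704, 13.0000)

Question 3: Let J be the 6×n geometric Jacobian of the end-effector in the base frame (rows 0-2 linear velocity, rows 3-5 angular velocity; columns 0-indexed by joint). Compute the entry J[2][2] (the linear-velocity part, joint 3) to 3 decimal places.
3.294

axis z_2 = (0.0000,-1.0000,0.0000); lever o_n−o_2 = (3.2941,-1.1704,6.0000)
cross product → J_v[:, 2] = (-6.0000,0.0000,3.2941)
J_ω[:, 2] = z_2
entry J[2][2] = 3.2941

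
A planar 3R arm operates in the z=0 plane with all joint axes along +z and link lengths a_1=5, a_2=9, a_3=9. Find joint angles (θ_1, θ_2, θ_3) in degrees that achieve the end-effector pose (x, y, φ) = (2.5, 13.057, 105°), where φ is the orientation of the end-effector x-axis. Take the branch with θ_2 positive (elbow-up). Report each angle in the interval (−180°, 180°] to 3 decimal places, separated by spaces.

wrist centre = target − a_3·(cos φ, sin φ) = (4.8294, 4.3637)
cos θ_2 = (42.3644−5²−9²)/(2·5·9) = -0.7071; θ_2 = 134.9964° (elbow-up)
β = atan2(4.3637,4.8294) = 42.1000°; ψ = atan2(6.3644,-1.3636) = 102.0927°
θ_1 = β − ψ = -59.9928°
θ_3 = φ − θ_1 − θ_2 = 29.9964° (wrapped to (-180°,180°])

-59.993 134.996 29.996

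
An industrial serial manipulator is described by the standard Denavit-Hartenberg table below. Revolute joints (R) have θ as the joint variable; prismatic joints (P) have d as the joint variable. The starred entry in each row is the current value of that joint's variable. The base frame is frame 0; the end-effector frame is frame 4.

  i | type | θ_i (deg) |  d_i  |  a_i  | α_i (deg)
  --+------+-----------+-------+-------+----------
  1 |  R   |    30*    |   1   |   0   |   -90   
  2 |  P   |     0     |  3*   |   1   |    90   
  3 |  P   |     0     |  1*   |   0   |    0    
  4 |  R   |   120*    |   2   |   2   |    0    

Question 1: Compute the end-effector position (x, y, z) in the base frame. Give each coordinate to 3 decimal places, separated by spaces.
-2.366 4.098 4.000

after link 1: o_1 = (0.0000, 0.0000, 1.0000)
after link 2: o_2 = (-0.6340, 3.0981, 1.0000)
after link 3: o_3 = (-0.6340, 3.0981, 2.0000)
after link 4: o_4 = (-2.3660, 4.0981, 4.0000)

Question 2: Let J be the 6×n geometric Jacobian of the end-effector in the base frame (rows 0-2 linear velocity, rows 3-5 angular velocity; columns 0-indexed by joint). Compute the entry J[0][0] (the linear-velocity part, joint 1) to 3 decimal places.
-4.098

axis z_0 = ẑ; lever o_n−o_0 = (-2.3660,4.0981,4.0000)
cross product → J_v[:, 0] = (-4.0981,-2.3660,0.0000)
J_ω[:, 0] = z_0
entry J[0][0] = -4.0981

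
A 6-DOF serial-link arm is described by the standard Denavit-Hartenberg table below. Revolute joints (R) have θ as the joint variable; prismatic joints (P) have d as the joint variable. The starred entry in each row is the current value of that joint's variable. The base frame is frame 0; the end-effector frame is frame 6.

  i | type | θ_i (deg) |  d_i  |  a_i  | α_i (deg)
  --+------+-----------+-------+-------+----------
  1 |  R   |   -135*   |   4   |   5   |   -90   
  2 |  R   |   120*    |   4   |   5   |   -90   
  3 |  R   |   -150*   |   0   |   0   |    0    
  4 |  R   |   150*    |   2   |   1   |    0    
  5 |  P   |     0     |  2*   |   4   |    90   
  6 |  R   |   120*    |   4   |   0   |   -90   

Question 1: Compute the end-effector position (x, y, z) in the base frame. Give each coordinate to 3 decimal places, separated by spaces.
after link 1: o_1 = (-3.5355, -3.5355, 4.0000)
after link 2: o_2 = (1.0607, -4.5962, -0.3301)
after link 3: o_3 = (1.0607, -4.5962, -0.3301)
after link 4: o_4 = (2.6390, -3.0179, -0.1962)
after link 5: o_5 = (5.2779, -0.3789, -2.6603)
after link 6: o_6 = (8.1063, -3.2074, -2.6603)

8.106 -3.207 -2.660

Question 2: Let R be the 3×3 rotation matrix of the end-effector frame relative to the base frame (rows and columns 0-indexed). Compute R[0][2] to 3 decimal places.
-0.612

End-effector z-axis (col 2 of R) = (-0.6124,-0.6124,0.5000)
R[0][2] = -0.6124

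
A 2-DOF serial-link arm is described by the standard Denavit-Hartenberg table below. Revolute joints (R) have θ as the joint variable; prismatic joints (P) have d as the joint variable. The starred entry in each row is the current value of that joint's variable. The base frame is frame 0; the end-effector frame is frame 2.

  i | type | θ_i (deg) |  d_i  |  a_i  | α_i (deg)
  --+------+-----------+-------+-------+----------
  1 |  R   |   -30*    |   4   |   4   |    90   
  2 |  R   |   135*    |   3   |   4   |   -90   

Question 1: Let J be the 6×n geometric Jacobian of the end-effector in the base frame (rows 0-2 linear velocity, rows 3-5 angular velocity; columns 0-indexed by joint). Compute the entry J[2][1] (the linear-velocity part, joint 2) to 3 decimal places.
-2.828

axis z_1 = (-0.5000,-0.8660,0.0000); lever o_n−o_1 = (-3.9495,-1.1839,2.8284)
cross product → J_v[:, 1] = (-2.4495,1.4142,-2.8284)
J_ω[:, 1] = z_1
entry J[2][1] = -2.8284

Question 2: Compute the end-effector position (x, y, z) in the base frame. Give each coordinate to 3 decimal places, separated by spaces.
-0.485 -3.184 6.828

after link 1: o_1 = (3.4641, -2.0000, 4.0000)
after link 2: o_2 = (-0.4854, -3.1839, 6.8284)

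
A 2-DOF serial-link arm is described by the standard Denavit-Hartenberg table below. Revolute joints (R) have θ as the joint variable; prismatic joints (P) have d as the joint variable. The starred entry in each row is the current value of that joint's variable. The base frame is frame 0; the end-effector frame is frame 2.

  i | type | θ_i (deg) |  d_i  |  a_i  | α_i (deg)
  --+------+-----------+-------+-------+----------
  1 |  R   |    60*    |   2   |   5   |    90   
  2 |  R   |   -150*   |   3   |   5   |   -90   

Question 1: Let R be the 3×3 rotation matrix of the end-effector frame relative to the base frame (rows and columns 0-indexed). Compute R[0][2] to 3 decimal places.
0.250

End-effector z-axis (col 2 of R) = (0.2500,0.4330,-0.8660)
R[0][2] = 0.2500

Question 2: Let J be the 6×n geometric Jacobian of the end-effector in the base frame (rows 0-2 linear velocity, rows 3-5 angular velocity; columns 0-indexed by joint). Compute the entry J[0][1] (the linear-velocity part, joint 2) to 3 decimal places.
axis z_1 = (0.8660,-0.5000,0.0000); lever o_n−o_1 = (0.4330,-5.2500,-2.5000)
cross product → J_v[:, 1] = (1.2500,2.1651,-4.3301)
J_ω[:, 1] = z_1
entry J[0][1] = 1.2500

1.250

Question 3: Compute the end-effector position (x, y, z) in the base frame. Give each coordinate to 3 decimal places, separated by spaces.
2.933 -0.920 -0.500

after link 1: o_1 = (2.5000, 4.3301, 2.0000)
after link 2: o_2 = (2.9330, -0.9199, -0.5000)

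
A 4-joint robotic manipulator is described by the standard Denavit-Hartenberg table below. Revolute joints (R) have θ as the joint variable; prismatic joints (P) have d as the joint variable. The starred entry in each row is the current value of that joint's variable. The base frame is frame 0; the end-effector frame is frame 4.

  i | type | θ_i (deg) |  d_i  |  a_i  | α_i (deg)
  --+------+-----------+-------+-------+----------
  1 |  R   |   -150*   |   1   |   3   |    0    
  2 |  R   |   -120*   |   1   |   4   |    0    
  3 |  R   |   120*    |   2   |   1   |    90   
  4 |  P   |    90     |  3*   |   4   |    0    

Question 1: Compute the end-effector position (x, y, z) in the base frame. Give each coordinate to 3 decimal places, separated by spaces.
-4.964 4.598 8.000

after link 1: o_1 = (-2.5981, -1.5000, 1.0000)
after link 2: o_2 = (-2.5981, 2.5000, 2.0000)
after link 3: o_3 = (-3.4641, 2.0000, 4.0000)
after link 4: o_4 = (-4.9641, 4.5981, 8.0000)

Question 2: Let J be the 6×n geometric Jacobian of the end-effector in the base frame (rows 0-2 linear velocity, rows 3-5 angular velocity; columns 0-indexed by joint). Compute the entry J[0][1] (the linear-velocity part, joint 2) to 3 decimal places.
axis z_1 = (0.0000,0.0000,1.0000); lever o_n−o_1 = (-2.3660,6.0981,7.0000)
cross product → J_v[:, 1] = (-6.0981,-2.3660,0.0000)
J_ω[:, 1] = z_1
entry J[0][1] = -6.0981

-6.098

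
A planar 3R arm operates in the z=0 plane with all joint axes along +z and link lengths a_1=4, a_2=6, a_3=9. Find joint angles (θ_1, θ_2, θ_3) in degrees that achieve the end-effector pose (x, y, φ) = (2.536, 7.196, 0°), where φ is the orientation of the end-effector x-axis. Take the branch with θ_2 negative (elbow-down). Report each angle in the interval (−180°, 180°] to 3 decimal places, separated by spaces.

150.005 -30.008 -119.997

wrist centre = target − a_3·(cos φ, sin φ) = (-6.4640, 7.1960)
cos θ_2 = (93.5657−4²−6²)/(2·4·6) = 0.8660; θ_2 = -30.0084° (elbow-down)
β = atan2(7.1960,-6.4640) = 131.9326°; ψ = atan2(-3.0008,9.1957) = -18.0726°
θ_1 = β − ψ = 150.0052°
θ_3 = φ − θ_1 − θ_2 = -119.9969° (wrapped to (-180°,180°])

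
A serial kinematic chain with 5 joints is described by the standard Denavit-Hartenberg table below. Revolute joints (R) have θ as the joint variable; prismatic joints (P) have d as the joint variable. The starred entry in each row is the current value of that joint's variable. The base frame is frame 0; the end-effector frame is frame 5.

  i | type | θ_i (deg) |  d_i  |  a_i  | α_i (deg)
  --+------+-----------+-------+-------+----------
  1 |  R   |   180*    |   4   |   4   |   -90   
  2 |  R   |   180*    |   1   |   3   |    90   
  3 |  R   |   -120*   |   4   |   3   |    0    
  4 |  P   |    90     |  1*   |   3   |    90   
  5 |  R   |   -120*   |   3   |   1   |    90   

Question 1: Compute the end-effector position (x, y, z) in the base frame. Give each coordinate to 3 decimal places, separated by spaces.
-1.835 5.446 -0.134

after link 1: o_1 = (-4.0000, 0.0000, 4.0000)
after link 2: o_2 = (-1.0000, -1.0000, 4.0000)
after link 3: o_3 = (-2.5000, 1.5981, -0.0000)
after link 4: o_4 = (0.0981, 3.0981, -1.0000)
after link 5: o_5 = (-1.8349, 5.4462, -0.1340)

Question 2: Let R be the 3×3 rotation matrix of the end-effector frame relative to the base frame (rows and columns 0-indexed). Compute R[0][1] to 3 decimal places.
End-effector y-axis (col 1 of R) = (-0.5000,0.8660,-0.0000)
R[0][1] = -0.5000

-0.500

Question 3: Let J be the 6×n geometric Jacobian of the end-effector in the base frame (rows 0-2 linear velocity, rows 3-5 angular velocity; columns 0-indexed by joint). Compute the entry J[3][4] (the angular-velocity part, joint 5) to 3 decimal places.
-0.500

axis z_4 = (-0.5000,0.8660,-0.0000); lever o_n−o_4 = (-1.9330,2.3481,0.8660)
cross product → J_v[:, 4] = (0.7500,0.4330,0.5000)
J_ω[:, 4] = z_4
entry J[3][4] = -0.5000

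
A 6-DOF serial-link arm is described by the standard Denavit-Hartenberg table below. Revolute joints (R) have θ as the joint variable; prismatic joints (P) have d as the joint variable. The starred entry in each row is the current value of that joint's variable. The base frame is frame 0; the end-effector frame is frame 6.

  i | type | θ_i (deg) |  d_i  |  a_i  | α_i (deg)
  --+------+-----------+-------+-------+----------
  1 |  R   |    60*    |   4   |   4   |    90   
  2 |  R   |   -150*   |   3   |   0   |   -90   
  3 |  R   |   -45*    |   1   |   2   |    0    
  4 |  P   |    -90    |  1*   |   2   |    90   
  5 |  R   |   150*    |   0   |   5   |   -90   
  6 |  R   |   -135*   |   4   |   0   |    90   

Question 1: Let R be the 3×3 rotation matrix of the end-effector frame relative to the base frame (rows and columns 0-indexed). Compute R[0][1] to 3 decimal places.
End-effector y-axis (col 1 of R) = (-0.6758,-0.4634,0.5732)
R[0][1] = -0.6758

-0.676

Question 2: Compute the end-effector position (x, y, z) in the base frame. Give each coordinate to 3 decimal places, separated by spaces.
1.492 -0.121 0.865

after link 1: o_1 = (2.0000, 3.4641, 4.0000)
after link 2: o_2 = (4.5981, 1.9641, 4.0000)
after link 3: o_3 = (5.4604, 0.6293, 2.4269)
after link 4: o_4 = (7.5476, 1.4159, 2.2679)
after link 5: o_5 = (4.1951, 1.7330, -1.4280)
after link 6: o_6 = (1.4919, -0.1206, 0.8648)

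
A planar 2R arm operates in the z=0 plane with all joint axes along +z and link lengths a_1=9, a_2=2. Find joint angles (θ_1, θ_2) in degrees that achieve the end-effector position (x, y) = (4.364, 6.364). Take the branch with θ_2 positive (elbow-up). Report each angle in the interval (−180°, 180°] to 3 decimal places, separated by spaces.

45.000 134.998

cos θ_2 = (59.5450−9²−2²)/(2·9·2) = -0.7071; θ_2 = 134.9981° (elbow-up)
β = atan2(6.3640,4.3640) = 55.5603°; ψ = atan2(1.4143,7.5858) = 10.5607°
θ_1 = β − ψ = 44.9996°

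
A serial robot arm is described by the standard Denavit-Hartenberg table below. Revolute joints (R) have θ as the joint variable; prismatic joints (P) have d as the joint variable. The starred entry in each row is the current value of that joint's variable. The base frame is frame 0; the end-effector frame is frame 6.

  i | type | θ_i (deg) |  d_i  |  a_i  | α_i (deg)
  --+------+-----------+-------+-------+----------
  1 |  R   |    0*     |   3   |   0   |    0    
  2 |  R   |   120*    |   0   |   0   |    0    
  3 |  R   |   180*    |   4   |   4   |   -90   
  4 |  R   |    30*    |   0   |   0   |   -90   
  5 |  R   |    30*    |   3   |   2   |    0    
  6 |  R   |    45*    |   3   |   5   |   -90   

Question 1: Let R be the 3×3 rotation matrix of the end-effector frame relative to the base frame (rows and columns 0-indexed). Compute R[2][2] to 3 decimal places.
End-effector z-axis (col 2 of R) = (-0.6424,0.5950,0.4830)
R[2][2] = 0.4830

0.483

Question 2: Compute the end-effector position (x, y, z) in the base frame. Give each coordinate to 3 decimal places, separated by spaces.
-3.238 -6.050 0.291

after link 1: o_1 = (0.0000, 0.0000, 3.0000)
after link 2: o_2 = (0.0000, 0.0000, 3.0000)
after link 3: o_3 = (2.0000, -3.4641, 7.0000)
after link 4: o_4 = (2.0000, -3.4641, 7.0000)
after link 5: o_5 = (1.1340, -3.9641, 3.5359)
after link 6: o_6 = (-3.2382, -6.0504, 0.2908)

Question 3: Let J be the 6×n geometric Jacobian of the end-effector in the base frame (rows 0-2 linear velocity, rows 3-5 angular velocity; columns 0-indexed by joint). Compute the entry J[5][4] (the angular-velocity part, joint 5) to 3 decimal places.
axis z_4 = (-0.2500,0.4330,-0.8660); lever o_n−o_4 = (-5.2382,-2.5863,-6.7092)
cross product → J_v[:, 4] = (-5.1450,2.8591,2.9148)
J_ω[:, 4] = z_4
entry J[5][4] = -0.8660

-0.866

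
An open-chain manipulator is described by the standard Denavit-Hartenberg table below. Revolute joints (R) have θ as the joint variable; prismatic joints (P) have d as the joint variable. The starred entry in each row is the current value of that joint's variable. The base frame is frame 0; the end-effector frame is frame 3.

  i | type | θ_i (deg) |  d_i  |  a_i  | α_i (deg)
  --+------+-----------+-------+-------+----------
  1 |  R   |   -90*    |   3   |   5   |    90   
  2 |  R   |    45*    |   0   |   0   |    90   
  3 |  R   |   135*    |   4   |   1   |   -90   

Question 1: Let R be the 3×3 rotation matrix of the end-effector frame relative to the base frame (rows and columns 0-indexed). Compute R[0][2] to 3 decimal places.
0.707

End-effector z-axis (col 2 of R) = (0.7071,0.5000,-0.5000)
R[0][2] = 0.7071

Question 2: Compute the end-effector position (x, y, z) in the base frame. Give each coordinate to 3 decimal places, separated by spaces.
-0.707 -7.328 -0.328

after link 1: o_1 = (0.0000, -5.0000, 3.0000)
after link 2: o_2 = (0.0000, -5.0000, 3.0000)
after link 3: o_3 = (-0.7071, -7.3284, -0.3284)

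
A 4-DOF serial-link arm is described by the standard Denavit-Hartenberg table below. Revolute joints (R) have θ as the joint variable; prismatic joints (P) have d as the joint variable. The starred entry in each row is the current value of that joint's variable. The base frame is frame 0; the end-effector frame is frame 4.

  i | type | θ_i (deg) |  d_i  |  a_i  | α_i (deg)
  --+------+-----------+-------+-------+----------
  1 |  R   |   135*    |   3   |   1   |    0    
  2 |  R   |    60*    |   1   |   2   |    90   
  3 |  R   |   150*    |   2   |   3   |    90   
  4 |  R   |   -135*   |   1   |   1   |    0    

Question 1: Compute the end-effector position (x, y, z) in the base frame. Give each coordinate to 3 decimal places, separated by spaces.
after link 1: o_1 = (-0.7071, 0.7071, 3.0000)
after link 2: o_2 = (-2.6390, 0.1895, 4.0000)
after link 3: o_3 = (-0.6470, 2.7938, 5.5000)
after link 4: o_4 = (-1.5385, 1.8228, 6.0125)

-1.539 1.823 6.012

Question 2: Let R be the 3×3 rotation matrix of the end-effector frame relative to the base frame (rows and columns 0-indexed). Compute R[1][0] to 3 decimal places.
End-effector x-axis (col 0 of R) = (-0.4085,-0.8415,-0.3536)
R[1][0] = -0.8415

-0.842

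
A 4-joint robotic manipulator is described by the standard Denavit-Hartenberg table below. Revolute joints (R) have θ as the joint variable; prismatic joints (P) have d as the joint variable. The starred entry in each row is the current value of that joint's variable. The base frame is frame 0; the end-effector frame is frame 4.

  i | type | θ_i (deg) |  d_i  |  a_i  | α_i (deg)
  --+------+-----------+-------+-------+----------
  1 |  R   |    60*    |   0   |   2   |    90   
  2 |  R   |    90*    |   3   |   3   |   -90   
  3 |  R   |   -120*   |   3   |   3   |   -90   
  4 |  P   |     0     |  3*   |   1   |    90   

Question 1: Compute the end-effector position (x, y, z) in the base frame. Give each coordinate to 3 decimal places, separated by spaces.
6.397 -4.848 3.598

after link 1: o_1 = (1.0000, 1.7321, 0.0000)
after link 2: o_2 = (3.5981, 0.2321, 3.0000)
after link 3: o_3 = (4.3481, -3.6651, 1.5000)
after link 4: o_4 = (6.3971, -4.8481, 3.5981)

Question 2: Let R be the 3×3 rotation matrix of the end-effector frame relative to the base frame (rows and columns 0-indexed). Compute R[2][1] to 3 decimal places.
0.866

End-effector y-axis (col 1 of R) = (0.4330,-0.2500,0.8660)
R[2][1] = 0.8660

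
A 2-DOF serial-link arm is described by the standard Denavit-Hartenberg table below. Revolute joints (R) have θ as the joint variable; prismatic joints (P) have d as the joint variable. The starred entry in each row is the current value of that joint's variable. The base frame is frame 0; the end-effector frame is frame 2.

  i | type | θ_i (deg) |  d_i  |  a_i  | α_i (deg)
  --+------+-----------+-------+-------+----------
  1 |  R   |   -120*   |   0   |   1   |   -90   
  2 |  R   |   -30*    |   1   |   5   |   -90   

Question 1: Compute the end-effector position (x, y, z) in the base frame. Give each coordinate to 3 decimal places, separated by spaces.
-1.799 -5.116 2.500

after link 1: o_1 = (-0.5000, -0.8660, 0.0000)
after link 2: o_2 = (-1.7990, -5.1160, 2.5000)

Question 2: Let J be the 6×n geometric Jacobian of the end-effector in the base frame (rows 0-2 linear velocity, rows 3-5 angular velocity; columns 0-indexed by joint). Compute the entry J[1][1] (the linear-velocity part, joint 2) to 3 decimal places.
axis z_1 = (0.8660,-0.5000,0.0000); lever o_n−o_1 = (-1.2990,-4.2500,2.5000)
cross product → J_v[:, 1] = (-1.2500,-2.1651,-4.3301)
J_ω[:, 1] = z_1
entry J[1][1] = -2.1651

-2.165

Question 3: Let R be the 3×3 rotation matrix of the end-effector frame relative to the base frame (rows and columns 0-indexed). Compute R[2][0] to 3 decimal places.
0.500

End-effector x-axis (col 0 of R) = (-0.4330,-0.7500,0.5000)
R[2][0] = 0.5000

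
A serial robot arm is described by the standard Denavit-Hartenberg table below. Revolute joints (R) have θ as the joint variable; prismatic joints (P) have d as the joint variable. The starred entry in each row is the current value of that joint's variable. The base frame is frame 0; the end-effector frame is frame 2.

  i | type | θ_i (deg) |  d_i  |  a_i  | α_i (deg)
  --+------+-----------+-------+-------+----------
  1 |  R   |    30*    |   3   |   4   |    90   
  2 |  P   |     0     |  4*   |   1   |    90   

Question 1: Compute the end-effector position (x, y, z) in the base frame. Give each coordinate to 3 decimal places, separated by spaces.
6.330 -0.964 3.000

after link 1: o_1 = (3.4641, 2.0000, 3.0000)
after link 2: o_2 = (6.3301, -0.9641, 3.0000)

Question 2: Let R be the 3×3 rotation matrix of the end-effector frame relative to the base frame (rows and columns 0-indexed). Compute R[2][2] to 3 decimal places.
-1.000

End-effector z-axis (col 2 of R) = (0.0000,-0.0000,-1.0000)
R[2][2] = -1.0000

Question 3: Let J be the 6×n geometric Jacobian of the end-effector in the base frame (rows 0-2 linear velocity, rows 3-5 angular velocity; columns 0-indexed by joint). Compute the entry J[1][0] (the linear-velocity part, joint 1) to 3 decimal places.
6.330

axis z_0 = ẑ; lever o_n−o_0 = (6.3301,-0.9641,3.0000)
cross product → J_v[:, 0] = (0.9641,6.3301,-0.0000)
J_ω[:, 0] = z_0
entry J[1][0] = 6.3301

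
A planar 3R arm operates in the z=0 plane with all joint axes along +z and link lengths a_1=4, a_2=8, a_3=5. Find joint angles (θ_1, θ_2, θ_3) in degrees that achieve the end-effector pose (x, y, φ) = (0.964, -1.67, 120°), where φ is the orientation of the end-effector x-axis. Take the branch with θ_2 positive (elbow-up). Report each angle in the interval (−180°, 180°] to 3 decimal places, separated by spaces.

wrist centre = target − a_3·(cos φ, sin φ) = (3.4640, -6.0001)
cos θ_2 = (48.0008−4²−8²)/(2·4·8) = -0.5000; θ_2 = 119.9992° (elbow-up)
β = atan2(-6.0001,3.4640) = -60.0013°; ψ = atan2(6.9283,0.0001) = 89.9992°
θ_1 = β − ψ = -150.0004°
θ_3 = φ − θ_1 − θ_2 = 150.0013° (wrapped to (-180°,180°])

-150.000 119.999 150.001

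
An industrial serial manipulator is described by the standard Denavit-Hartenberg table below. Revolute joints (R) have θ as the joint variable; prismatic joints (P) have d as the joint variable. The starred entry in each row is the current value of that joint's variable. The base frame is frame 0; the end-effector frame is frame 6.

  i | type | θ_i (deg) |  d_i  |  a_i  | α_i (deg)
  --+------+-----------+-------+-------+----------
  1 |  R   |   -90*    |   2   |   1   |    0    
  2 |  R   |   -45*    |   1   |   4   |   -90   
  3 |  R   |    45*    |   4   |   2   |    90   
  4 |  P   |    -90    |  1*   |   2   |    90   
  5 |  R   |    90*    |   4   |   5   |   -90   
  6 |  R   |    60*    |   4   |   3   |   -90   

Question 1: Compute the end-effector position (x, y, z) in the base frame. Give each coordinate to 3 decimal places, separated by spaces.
-2.635 -12.120 7.880

after link 1: o_1 = (0.0000, -1.0000, 2.0000)
after link 2: o_2 = (-2.8284, -3.8284, 3.0000)
after link 3: o_3 = (-1.0000, -7.6569, 1.5858)
after link 4: o_4 = (-2.9142, -6.7426, 2.2929)
after link 5: o_5 = (-3.4142, -7.2426, 8.6569)
after link 6: o_6 = (-2.6348, -12.1201, 7.8804)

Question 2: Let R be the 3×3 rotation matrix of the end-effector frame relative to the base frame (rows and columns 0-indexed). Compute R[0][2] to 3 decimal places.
0.183

End-effector z-axis (col 2 of R) = (0.1830,0.1830,-0.9659)
R[0][2] = 0.1830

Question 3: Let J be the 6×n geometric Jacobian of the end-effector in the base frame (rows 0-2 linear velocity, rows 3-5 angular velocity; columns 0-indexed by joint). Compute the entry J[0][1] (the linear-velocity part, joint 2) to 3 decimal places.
axis z_1 = (0.0000,0.0000,1.0000); lever o_n−o_1 = (-2.6348,-11.1201,5.8804)
cross product → J_v[:, 1] = (11.1201,-2.6348,0.0000)
J_ω[:, 1] = z_1
entry J[0][1] = 11.1201

11.120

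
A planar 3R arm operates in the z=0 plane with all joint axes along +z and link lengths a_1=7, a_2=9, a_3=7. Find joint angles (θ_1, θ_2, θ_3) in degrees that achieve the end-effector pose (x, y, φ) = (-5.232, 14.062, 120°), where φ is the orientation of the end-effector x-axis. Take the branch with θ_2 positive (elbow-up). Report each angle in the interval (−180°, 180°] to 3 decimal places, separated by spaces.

29.999 120.002 -30.000

wrist centre = target − a_3·(cos φ, sin φ) = (-1.7320, 7.9998)
cos θ_2 = (66.9970−7²−9²)/(2·7·9) = -0.5000; θ_2 = 120.0016° (elbow-up)
β = atan2(7.9998,-1.7320) = 102.2163°; ψ = atan2(7.7941,2.4998) = 72.2175°
θ_1 = β − ψ = 29.9987°
θ_3 = φ − θ_1 − θ_2 = -30.0003° (wrapped to (-180°,180°])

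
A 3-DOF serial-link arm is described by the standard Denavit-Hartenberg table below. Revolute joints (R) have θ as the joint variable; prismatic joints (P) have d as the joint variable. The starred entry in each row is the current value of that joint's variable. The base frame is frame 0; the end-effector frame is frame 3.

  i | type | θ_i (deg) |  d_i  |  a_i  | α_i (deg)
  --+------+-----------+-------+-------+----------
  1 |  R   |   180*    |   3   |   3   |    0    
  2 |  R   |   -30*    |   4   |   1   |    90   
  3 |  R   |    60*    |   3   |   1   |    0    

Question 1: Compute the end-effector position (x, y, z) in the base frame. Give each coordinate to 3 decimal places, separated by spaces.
-2.799 3.348 7.866

after link 1: o_1 = (-3.0000, 0.0000, 3.0000)
after link 2: o_2 = (-3.8660, 0.5000, 7.0000)
after link 3: o_3 = (-2.7990, 3.3481, 7.8660)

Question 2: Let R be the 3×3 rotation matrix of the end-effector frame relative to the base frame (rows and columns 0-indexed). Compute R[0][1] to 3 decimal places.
0.750

End-effector y-axis (col 1 of R) = (0.7500,-0.4330,0.5000)
R[0][1] = 0.7500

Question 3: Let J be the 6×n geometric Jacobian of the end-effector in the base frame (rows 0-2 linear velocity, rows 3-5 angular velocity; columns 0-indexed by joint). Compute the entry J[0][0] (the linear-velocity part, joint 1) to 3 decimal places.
axis z_0 = ẑ; lever o_n−o_0 = (-2.7990,3.3481,7.8660)
cross product → J_v[:, 0] = (-3.3481,-2.7990,0.0000)
J_ω[:, 0] = z_0
entry J[0][0] = -3.3481

-3.348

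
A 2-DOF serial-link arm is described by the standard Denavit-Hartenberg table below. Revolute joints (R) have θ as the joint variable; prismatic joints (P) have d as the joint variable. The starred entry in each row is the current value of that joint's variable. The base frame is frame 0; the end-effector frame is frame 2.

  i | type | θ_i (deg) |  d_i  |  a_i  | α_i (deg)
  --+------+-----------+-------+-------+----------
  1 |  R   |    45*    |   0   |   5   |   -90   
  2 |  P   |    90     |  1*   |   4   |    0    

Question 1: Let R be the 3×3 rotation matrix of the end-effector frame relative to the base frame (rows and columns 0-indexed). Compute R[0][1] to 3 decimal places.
-0.707

End-effector y-axis (col 1 of R) = (-0.7071,-0.7071,-0.0000)
R[0][1] = -0.7071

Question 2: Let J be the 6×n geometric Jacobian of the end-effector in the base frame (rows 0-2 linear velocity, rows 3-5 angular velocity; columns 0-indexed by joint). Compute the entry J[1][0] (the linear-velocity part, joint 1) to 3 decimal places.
2.828

axis z_0 = ẑ; lever o_n−o_0 = (2.8284,4.2426,-4.0000)
cross product → J_v[:, 0] = (-4.2426,2.8284,0.0000)
J_ω[:, 0] = z_0
entry J[1][0] = 2.8284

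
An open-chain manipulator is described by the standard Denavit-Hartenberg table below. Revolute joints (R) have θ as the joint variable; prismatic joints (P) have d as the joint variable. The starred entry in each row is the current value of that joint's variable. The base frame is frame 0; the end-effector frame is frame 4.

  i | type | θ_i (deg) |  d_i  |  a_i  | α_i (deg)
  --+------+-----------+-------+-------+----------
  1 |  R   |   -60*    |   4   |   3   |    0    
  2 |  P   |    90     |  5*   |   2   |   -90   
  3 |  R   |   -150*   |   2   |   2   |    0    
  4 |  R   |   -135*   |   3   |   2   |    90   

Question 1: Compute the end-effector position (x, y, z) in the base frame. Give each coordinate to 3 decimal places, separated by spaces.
after link 1: o_1 = (1.5000, -2.5981, 4.0000)
after link 2: o_2 = (3.2321, -1.5981, 9.0000)
after link 3: o_3 = (0.7321, -0.7321, 10.0000)
after link 4: o_4 = (-0.3197, 2.1248, 8.0681)

-0.320 2.125 8.068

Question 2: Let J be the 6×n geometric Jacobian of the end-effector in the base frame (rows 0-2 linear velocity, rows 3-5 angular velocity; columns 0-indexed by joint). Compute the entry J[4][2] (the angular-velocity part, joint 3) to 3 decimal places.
axis z_2 = (-0.5000,0.8660,0.0000); lever o_n−o_2 = (-3.5517,3.7229,-0.9319)
cross product → J_v[:, 2] = (-0.8070,-0.4659,1.2144)
J_ω[:, 2] = z_2
entry J[4][2] = 0.8660

0.866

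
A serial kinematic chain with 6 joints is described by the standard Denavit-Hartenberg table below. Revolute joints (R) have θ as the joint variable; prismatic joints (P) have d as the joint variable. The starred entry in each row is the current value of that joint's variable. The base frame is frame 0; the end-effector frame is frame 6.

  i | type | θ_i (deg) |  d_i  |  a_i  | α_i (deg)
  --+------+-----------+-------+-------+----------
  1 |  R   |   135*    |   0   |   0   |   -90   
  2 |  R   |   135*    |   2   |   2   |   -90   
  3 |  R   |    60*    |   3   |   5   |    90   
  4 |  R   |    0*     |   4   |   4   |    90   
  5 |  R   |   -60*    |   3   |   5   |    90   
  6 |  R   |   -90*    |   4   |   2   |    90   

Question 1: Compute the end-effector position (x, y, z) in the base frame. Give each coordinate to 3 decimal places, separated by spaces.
7.331 1.331 -1.414

after link 1: o_1 = (0.0000, 0.0000, 0.0000)
after link 2: o_2 = (-0.4142, -2.4142, -1.4142)
after link 3: o_3 = (5.3976, -2.1024, -1.0607)
after link 4: o_4 = (9.1650, -3.7991, -4.9244)
after link 5: o_5 = (9.4768, 2.0127, -5.2779)
after link 6: o_6 = (7.3306, 1.3306, -1.4142)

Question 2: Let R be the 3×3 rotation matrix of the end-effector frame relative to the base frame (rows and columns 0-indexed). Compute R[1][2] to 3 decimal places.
End-effector z-axis (col 2 of R) = (-0.3624,-0.8624,-0.3536)
R[1][2] = -0.8624

-0.862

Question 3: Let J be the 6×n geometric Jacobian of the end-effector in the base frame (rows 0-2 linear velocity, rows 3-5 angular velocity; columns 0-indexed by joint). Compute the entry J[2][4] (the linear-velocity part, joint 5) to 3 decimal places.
axis z_4 = (-0.5000,0.5000,-0.7071); lever o_n−o_4 = (-1.8344,5.1297,3.5101)
cross product → J_v[:, 4] = (5.3823,3.0522,-1.6476)
J_ω[:, 4] = z_4
entry J[2][4] = -1.6476

-1.648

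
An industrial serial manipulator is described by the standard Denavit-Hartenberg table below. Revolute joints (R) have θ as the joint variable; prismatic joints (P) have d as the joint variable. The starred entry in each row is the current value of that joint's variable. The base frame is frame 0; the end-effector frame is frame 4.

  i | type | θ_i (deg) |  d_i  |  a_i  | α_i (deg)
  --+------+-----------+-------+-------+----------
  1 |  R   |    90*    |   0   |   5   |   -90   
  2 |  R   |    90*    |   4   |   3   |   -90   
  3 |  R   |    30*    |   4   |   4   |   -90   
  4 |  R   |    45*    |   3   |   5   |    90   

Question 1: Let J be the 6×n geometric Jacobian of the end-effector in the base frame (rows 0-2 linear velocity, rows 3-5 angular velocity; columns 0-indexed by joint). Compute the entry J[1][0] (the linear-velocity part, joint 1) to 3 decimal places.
axis z_0 = ẑ; lever o_n−o_0 = (2.3658,4.5355,-8.0260)
cross product → J_v[:, 0] = (-4.5355,2.3658,0.0000)
J_ω[:, 0] = z_0
entry J[1][0] = 2.3658

2.366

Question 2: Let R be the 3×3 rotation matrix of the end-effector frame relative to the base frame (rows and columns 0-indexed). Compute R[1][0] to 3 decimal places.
End-effector x-axis (col 0 of R) = (0.3536,0.7071,-0.6124)
R[1][0] = 0.7071

0.707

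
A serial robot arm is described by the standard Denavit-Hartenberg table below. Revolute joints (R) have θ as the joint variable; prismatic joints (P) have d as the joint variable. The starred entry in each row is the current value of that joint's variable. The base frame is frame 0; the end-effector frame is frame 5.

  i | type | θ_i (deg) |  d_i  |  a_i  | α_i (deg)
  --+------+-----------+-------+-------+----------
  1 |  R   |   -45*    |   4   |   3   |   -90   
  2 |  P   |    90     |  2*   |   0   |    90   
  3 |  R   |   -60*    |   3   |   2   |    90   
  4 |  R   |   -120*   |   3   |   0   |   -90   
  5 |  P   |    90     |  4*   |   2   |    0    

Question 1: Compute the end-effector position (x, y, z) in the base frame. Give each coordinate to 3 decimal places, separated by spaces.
after link 1: o_1 = (2.1213, -2.1213, 4.0000)
after link 2: o_2 = (3.5355, -0.7071, 4.0000)
after link 3: o_3 = (4.4321, -4.0532, 3.0000)
after link 4: o_4 = (3.3714, -5.1138, 5.5981)
after link 5: o_5 = (0.5430, -5.1138, 2.1340)

0.543 -5.114 2.134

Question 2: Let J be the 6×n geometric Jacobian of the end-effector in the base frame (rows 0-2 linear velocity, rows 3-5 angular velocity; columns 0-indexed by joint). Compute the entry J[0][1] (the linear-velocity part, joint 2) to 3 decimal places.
prismatic axis z_1 = (0.7071,0.7071,0.0000)
J_v[:, 1] = z_1; J_ω[:, 1] = (0,0,0)
entry J[0][1] = 0.7071

0.707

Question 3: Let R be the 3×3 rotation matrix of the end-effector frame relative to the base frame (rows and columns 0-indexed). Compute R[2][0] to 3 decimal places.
-0.866

End-effector x-axis (col 0 of R) = (0.3536,0.3536,-0.8660)
R[2][0] = -0.8660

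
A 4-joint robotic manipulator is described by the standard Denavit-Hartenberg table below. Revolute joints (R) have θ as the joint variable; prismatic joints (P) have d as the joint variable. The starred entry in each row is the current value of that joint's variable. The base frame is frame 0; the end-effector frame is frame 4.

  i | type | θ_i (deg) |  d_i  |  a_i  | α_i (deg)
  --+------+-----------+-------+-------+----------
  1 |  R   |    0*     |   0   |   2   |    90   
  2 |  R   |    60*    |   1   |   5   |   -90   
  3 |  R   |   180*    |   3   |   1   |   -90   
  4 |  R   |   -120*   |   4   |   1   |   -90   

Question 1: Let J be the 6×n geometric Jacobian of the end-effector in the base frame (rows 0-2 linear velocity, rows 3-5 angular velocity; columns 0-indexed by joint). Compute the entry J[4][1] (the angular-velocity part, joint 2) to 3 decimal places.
axis z_1 = (0.0000,-1.0000,0.0000); lever o_n−o_1 = (-1.0981,-5.0000,5.8301)
cross product → J_v[:, 1] = (-5.8301,-0.0000,-1.0981)
J_ω[:, 1] = z_1
entry J[4][1] = -1.0000

-1.000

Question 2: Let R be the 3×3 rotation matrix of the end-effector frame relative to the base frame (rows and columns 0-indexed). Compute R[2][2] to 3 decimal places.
-0.500

End-effector z-axis (col 2 of R) = (-0.8660,0.0000,-0.5000)
R[2][2] = -0.5000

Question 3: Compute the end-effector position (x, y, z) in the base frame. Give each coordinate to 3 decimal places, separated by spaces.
after link 1: o_1 = (2.0000, 0.0000, 0.0000)
after link 2: o_2 = (4.5000, -1.0000, 4.3301)
after link 3: o_3 = (1.4019, -1.0000, 4.9641)
after link 4: o_4 = (0.9019, -5.0000, 5.8301)

0.902 -5.000 5.830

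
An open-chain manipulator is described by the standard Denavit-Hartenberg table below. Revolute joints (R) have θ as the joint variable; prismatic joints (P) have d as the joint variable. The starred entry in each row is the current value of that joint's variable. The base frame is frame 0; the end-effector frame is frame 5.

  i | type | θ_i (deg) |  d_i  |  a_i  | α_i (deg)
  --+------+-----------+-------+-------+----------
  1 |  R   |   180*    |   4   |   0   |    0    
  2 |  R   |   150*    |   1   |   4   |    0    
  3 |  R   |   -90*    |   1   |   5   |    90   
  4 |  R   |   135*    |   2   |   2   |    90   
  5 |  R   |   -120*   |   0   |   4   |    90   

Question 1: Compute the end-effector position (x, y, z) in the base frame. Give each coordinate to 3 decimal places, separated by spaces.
2.232 -7.062 6.000

after link 1: o_1 = (0.0000, 0.0000, 4.0000)
after link 2: o_2 = (3.4641, -2.0000, 5.0000)
after link 3: o_3 = (0.9641, -6.3301, 6.0000)
after link 4: o_4 = (-0.0608, -4.1054, 7.4142)
after link 5: o_5 = (2.2321, -7.0622, 6.0000)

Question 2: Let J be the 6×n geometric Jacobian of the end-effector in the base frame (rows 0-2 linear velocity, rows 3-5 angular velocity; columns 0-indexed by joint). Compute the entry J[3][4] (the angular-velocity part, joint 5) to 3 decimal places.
-0.354

axis z_4 = (-0.3536,-0.6124,0.7071); lever o_n−o_4 = (2.2929,-2.9568,-1.4142)
cross product → J_v[:, 4] = (2.9568,1.1213,2.4495)
J_ω[:, 4] = z_4
entry J[3][4] = -0.3536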